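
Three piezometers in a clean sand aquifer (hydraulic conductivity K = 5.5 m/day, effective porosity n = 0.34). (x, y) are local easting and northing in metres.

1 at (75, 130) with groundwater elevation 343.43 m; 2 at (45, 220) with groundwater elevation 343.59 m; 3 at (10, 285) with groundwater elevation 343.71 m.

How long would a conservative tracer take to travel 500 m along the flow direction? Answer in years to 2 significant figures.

50 years

Taking 1 as reference: 2−1 = (-30, 90, +0.16); 3−1 = (-65, 155, +0.28).
Determinant of the coordinate differences = (-30)·155 − (-65)·90 = 1200.
∂h/∂x = [(+0.16)·155 − (+0.28)·90] / 1200 = -0.0003333
∂h/∂y = [(-30)·(+0.28) − (-65)·(+0.16)] / 1200 = +0.001667
|∇h| = √(-0.0003333² + 0.001667²) = 0.0017
Seepage velocity v = K·i/n = 5.5 × 0.0017 / 0.34 = 0.0275 m/day.
t = 500 / 0.0275 = 1.818e+04 days = 49.8 years.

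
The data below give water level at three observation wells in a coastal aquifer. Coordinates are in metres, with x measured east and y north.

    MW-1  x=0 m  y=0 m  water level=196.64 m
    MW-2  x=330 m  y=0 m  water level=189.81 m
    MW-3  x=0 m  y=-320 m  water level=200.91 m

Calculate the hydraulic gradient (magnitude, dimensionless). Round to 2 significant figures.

∂h/∂x = (189.81 − 196.64) / (330 − 0) = -0.02070
∂h/∂y = (200.91 − 196.64) / (-320 − 0) = -0.01334
|∇h| = √(-0.02070² + -0.01334²) = 0.02463

0.025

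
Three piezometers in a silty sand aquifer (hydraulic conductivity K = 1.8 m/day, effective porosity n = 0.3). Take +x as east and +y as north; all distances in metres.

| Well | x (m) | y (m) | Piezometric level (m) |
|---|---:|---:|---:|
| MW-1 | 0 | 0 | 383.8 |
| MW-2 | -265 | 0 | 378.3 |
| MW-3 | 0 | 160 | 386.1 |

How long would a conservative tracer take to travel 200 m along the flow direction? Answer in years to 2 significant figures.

∂h/∂x = (378.3 − 383.8) / (-265 − 0) = +0.02075
∂h/∂y = (386.1 − 383.8) / (160 − 0) = +0.01438
|∇h| = √(0.02075² + 0.01438²) = 0.02525
Seepage velocity v = K·i/n = 1.8 × 0.02525 / 0.3 = 0.1515 m/day.
t = 200 / 0.1515 = 1320 days = 3.61 years.

3.6 years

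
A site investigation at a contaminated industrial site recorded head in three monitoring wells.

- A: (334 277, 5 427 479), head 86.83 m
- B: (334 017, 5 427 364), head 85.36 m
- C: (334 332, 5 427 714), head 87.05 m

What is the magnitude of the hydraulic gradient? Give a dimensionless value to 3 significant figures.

0.00586

Taking A as reference: B−A = (-260, -115, -1.47); C−A = (55, 235, +0.22).
Determinant of the coordinate differences = (-260)·235 − 55·(-115) = -54775.
∂h/∂x = [(-1.47)·235 − (+0.22)·(-115)] / -54775 = +0.005845
∂h/∂y = [(-260)·(+0.22) − 55·(-1.47)] / -54775 = -0.0004318
|∇h| = √(0.005845² + -0.0004318²) = 0.005861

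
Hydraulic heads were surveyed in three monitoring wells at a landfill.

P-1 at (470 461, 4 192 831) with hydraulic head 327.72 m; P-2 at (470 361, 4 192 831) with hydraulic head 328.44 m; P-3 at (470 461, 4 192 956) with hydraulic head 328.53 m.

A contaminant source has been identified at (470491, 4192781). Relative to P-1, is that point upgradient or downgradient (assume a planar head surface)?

∂h/∂x = (328.44 − 327.72) / (470361 − 470461) = -0.007200
∂h/∂y = (328.53 − 327.72) / (4192956 − 4192831) = +0.006480
Head at (470491, 4192781) = 327.72 + (-0.007200)·(30) + (+0.006480)·(-50) = 327.18 m.
That is lower than the 327.72 m at P-1, so the point is downgradient.

downgradient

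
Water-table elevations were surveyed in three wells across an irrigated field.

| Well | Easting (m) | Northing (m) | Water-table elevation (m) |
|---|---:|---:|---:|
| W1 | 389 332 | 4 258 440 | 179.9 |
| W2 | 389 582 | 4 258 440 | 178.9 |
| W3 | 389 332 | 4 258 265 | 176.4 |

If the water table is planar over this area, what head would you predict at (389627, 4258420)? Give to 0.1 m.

178.3 m

∂h/∂x = (178.9 − 179.9) / (389582 − 389332) = -0.004000
∂h/∂y = (176.4 − 179.9) / (4258265 − 4258440) = +0.02000
h(389627, 4258420) = 179.9 + (-0.004000)·(295) + (+0.02000)·(-20) = 179.9 -1.180 -0.400 = 178.320 m.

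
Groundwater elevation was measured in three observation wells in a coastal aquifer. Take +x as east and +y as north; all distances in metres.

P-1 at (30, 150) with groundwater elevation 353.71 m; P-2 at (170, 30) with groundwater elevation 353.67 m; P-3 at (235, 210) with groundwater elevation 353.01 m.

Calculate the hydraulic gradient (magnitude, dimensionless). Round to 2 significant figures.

0.0038

Three-point gradient (reference P-1): Δ to P-2 = (140, -120, -0.04), Δ to P-3 = (205, 60, -0.70).
∂h/∂x = -0.002618, ∂h/∂y = -0.002721 (det = 33000).
|∇h| = √(-0.002618² + -0.002721²) = 0.003776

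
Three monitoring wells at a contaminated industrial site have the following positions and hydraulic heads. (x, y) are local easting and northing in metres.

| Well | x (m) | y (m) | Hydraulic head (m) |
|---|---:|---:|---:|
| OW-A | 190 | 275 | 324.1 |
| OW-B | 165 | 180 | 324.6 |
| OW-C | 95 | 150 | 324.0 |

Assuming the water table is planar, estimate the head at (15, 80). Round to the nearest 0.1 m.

Differences from OW-A: to OW-B (Δx, Δy, Δh) = (-25, -95, +0.5); to OW-C = (-95, -125, -0.1).
Solve a·Δx + b·Δy = Δh: det = (-25)·(-125) − (-95)·(-95) = -5900.
∂h/∂x = [(+0.5)·(-125) − (-0.1)·(-95)] / -5900 = +0.01220
∂h/∂y = [(-25)·(-0.1) − (-95)·(+0.5)] / -5900 = -0.008475
h(15, 80) = 324.1 + (+0.01220)·(-175) + (-0.008475)·(-195) = 324.1 -2.136 +1.653 = 323.617 m.

323.6 m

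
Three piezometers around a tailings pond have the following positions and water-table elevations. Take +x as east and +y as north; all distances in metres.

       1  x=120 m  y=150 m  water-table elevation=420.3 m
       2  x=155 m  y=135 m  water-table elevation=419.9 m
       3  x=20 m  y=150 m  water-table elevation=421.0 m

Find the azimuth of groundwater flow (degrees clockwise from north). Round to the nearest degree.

146°

Taking 1 as reference: 2−1 = (35, -15, -0.4); 3−1 = (-100, 0, +0.7).
Determinant of the coordinate differences = 35·0 − (-100)·(-15) = -1500.
∂h/∂x = [(-0.4)·0 − (+0.7)·(-15)] / -1500 = -0.007000
∂h/∂y = [35·(+0.7) − (-100)·(-0.4)] / -1500 = +0.01033
Flow direction (−∇h) has components (+0.007000 E, -0.01033 N).
Azimuth = atan2(E, N) = atan2(+0.007000, -0.01033) = 145.9° ≈ 146°.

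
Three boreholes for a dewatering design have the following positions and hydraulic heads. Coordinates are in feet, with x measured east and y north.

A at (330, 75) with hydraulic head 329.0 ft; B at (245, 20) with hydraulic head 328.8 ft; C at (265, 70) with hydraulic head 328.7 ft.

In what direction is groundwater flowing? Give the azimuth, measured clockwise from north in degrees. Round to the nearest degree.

With h = a·x + b·y + c and A as origin, the differences give:
  (-85)·a + (-55)·b = -0.2
  (-65)·a + (-5)·b = -0.3
Eliminate b (×(-5) and ×(-55), subtract): -3150·a = -15.50 → a = ∂h/∂x = +0.004921
Back-substitute: b = ∂h/∂y = -0.003968.
Flow direction (−∇h) has components (-0.004921 E, +0.003968 N).
Azimuth = atan2(E, N) = atan2(-0.004921, +0.003968) = 308.9° ≈ 309°.

309°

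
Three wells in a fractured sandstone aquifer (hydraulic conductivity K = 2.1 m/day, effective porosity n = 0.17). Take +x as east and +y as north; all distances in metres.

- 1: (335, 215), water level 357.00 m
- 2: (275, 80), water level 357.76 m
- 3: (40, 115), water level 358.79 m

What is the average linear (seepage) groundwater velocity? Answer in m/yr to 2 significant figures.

With h = a·x + b·y + c and 1 as origin, the differences give:
  (-60)·a + (-135)·b = +0.76
  (-295)·a + (-100)·b = +1.79
Eliminate b (×(-100) and ×(-135), subtract): -33825·a = 165.650 → a = ∂h/∂x = -0.004897
Back-substitute: b = ∂h/∂y = -0.003453.
|∇h| = √(-0.004897² + -0.003453²) = 0.005992
Seepage velocity v = K·i/n = 2.1 × 0.005992 / 0.17 = 0.07402 m/day = 27.04 m/yr.

27 m/yr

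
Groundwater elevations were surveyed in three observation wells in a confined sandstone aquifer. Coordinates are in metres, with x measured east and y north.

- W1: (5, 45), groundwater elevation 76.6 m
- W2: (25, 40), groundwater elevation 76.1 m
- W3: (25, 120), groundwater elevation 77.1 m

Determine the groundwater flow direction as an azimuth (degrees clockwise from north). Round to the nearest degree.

120°

Differences from W1: to W2 (Δx, Δy, Δh) = (20, -5, -0.5); to W3 = (20, 75, +0.5).
Solve a·Δx + b·Δy = Δh: det = 20·75 − 20·(-5) = 1600.
∂h/∂x = [(-0.5)·75 − (+0.5)·(-5)] / 1600 = -0.02187
∂h/∂y = [20·(+0.5) − 20·(-0.5)] / 1600 = +0.01250
Flow direction (−∇h) has components (+0.02187 E, -0.01250 N).
Azimuth = atan2(E, N) = atan2(+0.02187, -0.01250) = 119.7° ≈ 120°.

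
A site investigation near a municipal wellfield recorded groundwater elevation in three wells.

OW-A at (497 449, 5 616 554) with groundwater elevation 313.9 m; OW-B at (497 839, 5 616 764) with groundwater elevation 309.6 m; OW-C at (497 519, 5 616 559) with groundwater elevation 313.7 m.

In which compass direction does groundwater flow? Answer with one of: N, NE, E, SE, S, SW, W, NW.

With h = a·x + b·y + c and OW-A as origin, the differences give:
  390·a + 210·b = -4.3
  70·a + 5·b = -0.2
Eliminate b (×5 and ×210, subtract): -12750·a = 20.50 → a = ∂h/∂x = -0.001608
Back-substitute: b = ∂h/∂y = -0.01749.
Flow = −∇h = (+0.001608 east, +0.01749 north), which points north.

N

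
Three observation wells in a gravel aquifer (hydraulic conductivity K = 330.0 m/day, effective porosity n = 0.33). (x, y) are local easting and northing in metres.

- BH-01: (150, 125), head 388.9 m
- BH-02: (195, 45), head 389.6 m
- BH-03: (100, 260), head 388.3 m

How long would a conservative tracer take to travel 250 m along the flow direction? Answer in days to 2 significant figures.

11 days

Taking BH-01 as reference: BH-02−BH-01 = (45, -80, +0.7); BH-03−BH-01 = (-50, 135, -0.6).
Solve a·Δx + b·Δy = Δh: det = 45·135 − (-50)·(-80) = 2075.
∂h/∂x = [(+0.7)·135 − (-0.6)·(-80)] / 2075 = +0.02241
∂h/∂y = [45·(-0.6) − (-50)·(+0.7)] / 2075 = +0.003855
|∇h| = √(0.02241² + 0.003855²) = 0.02274
Seepage velocity v = K·i/n = 330.0 × 0.02274 / 0.33 = 22.74 m/day.
t = 250 / 22.74 = 10.99 days.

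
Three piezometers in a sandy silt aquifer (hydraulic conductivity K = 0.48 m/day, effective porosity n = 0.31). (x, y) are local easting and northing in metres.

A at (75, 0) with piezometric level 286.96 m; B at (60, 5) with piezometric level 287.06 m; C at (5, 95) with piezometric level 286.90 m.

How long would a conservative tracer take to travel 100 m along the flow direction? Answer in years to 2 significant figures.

15 years

Three-point gradient (reference A): Δ to B = (-15, 5, +0.10), Δ to C = (-70, 95, -0.06).
∂h/∂x = -0.009116, ∂h/∂y = -0.007349 (det = -1075).
|∇h| = √(-0.009116² + -0.007349²) = 0.01171
Seepage velocity v = K·i/n = 0.48 × 0.01171 / 0.31 = 0.01813 m/day.
t = 100 / 0.01813 = 5516 days = 15.1 years.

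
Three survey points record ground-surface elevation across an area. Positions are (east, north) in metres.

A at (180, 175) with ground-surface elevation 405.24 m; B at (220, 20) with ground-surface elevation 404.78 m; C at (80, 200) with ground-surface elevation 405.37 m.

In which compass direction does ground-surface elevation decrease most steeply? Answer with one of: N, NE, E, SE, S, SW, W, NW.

S

Three-point gradient (reference A): Δ to B = (40, -155, -0.46), Δ to C = (-100, 25, +0.13).
∂z/∂x = -0.0005966, ∂z/∂y = +0.002814 (det = -14500).
Steepest decrease is along −∇f = (+0.0005966 E, -0.002814 N) → south.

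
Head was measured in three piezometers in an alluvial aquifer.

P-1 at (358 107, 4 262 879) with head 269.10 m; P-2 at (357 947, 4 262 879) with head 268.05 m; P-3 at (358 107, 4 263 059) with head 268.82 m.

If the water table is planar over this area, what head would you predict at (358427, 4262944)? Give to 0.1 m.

271.1 m

∂h/∂x = (268.05 − 269.10) / (357947 − 358107) = +0.006563
∂h/∂y = (268.82 − 269.10) / (4263059 − 4262879) = -0.001556
h(358427, 4262944) = 269.10 + (+0.006563)·(320) + (-0.001556)·(65) = 269.10 +2.100 -0.101 = 271.099 m.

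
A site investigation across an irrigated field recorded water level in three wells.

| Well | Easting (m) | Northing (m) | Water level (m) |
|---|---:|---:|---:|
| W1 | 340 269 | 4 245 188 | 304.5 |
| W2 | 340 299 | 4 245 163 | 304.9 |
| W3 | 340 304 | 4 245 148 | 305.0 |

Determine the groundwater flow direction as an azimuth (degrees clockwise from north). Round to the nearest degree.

286°

Differences from W1: to W2 (Δx, Δy, Δh) = (30, -25, +0.4); to W3 = (35, -40, +0.5).
Solve a·Δx + b·Δy = Δh: det = 30·(-40) − 35·(-25) = -325.
∂h/∂x = [(+0.4)·(-40) − (+0.5)·(-25)] / -325 = +0.01077
∂h/∂y = [30·(+0.5) − 35·(+0.4)] / -325 = -0.003077
Flow direction (−∇h) has components (-0.01077 E, +0.003077 N).
Azimuth = atan2(E, N) = atan2(-0.01077, +0.003077) = 285.9° ≈ 286°.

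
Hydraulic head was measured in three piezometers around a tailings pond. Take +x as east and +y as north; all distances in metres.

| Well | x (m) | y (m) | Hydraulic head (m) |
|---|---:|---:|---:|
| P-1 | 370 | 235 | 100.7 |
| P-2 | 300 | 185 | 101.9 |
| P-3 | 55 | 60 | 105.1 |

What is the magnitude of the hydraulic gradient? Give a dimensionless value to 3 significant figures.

With h = a·x + b·y + c and P-1 as origin, the differences give:
  (-70)·a + (-50)·b = +1.2
  (-315)·a + (-175)·b = +4.4
Eliminate b (×(-175) and ×(-50), subtract): -3500·a = 10.00 → a = ∂h/∂x = -0.002857
Back-substitute: b = ∂h/∂y = -0.02000.
|∇h| = √(-0.002857² + -0.02000²) = 0.0202

0.0202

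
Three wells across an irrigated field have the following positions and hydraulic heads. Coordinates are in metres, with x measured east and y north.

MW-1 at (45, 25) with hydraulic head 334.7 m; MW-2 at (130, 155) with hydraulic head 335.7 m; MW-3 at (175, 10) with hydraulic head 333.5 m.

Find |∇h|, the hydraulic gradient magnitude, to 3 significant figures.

0.0149

Taking MW-1 as reference: MW-2−MW-1 = (85, 130, +1.0); MW-3−MW-1 = (130, -15, -1.2).
Determinant of the coordinate differences = 85·(-15) − 130·130 = -18175.
∂h/∂x = [(+1.0)·(-15) − (-1.2)·130] / -18175 = -0.007758
∂h/∂y = [85·(-1.2) − 130·(+1.0)] / -18175 = +0.01276
|∇h| = √(-0.007758² + 0.01276²) = 0.01493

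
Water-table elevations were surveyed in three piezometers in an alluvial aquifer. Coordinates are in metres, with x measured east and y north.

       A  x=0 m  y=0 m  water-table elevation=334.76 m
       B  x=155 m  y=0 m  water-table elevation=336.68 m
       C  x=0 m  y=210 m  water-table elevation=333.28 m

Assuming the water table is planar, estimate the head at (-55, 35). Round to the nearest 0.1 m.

333.8 m

∂h/∂x = (336.68 − 334.76) / (155 − 0) = +0.01239
∂h/∂y = (333.28 − 334.76) / (210 − 0) = -0.007048
h(-55, 35) = 334.76 + (+0.01239)·(-55) + (-0.007048)·(35) = 334.76 -0.681 -0.247 = 333.832 m.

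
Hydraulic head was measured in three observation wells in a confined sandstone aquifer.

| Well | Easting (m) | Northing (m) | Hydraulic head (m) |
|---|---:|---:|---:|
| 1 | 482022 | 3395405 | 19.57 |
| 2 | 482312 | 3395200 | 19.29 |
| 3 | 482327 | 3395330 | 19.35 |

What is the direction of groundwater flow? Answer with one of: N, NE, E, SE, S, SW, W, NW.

Taking 1 as reference: 2−1 = (290, -205, -0.28); 3−1 = (305, -75, -0.22).
Solve a·Δx + b·Δy = Δh: det = 290·(-75) − 305·(-205) = 40775.
∂h/∂x = [(-0.28)·(-75) − (-0.22)·(-205)] / 40775 = -0.0005910
∂h/∂y = [290·(-0.22) − 305·(-0.28)] / 40775 = +0.0005297
Flow = −∇h = (+0.0005910 east, -0.0005297 north), which points southeast.

SE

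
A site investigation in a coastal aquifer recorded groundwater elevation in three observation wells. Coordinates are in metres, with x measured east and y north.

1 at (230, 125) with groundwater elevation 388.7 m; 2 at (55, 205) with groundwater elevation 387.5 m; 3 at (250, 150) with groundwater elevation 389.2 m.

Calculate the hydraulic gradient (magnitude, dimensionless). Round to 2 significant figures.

With h = a·x + b·y + c and 1 as origin, the differences give:
  (-175)·a + 80·b = -1.2
  20·a + 25·b = +0.5
Eliminate b (×25 and ×80, subtract): -5975·a = -70.00 → a = ∂h/∂x = +0.01172
Back-substitute: b = ∂h/∂y = +0.01063.
|∇h| = √(0.01172² + 0.01063²) = 0.01582

0.016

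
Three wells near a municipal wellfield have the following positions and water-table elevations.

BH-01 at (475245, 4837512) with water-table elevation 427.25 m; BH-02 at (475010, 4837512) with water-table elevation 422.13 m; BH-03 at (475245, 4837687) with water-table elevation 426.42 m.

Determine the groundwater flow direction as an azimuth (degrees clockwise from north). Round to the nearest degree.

282°

∂h/∂x = (422.13 − 427.25) / (475010 − 475245) = +0.02179
∂h/∂y = (426.42 − 427.25) / (4837687 − 4837512) = -0.004743
Flow direction (−∇h) has components (-0.02179 E, +0.004743 N).
Azimuth = atan2(E, N) = atan2(-0.02179, +0.004743) = 282.3° ≈ 282°.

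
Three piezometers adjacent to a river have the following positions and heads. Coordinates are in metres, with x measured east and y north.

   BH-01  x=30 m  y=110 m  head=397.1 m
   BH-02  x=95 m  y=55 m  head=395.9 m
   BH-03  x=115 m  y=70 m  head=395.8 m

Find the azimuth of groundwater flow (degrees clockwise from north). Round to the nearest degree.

Taking BH-01 as reference: BH-02−BH-01 = (65, -55, -1.2); BH-03−BH-01 = (85, -40, -1.3).
Determinant of the coordinate differences = 65·(-40) − 85·(-55) = 2075.
∂h/∂x = [(-1.2)·(-40) − (-1.3)·(-55)] / 2075 = -0.01133
∂h/∂y = [65·(-1.3) − 85·(-1.2)] / 2075 = +0.008434
Flow direction (−∇h) has components (+0.01133 E, -0.008434 N).
Azimuth = atan2(E, N) = atan2(+0.01133, -0.008434) = 126.7° ≈ 127°.

127°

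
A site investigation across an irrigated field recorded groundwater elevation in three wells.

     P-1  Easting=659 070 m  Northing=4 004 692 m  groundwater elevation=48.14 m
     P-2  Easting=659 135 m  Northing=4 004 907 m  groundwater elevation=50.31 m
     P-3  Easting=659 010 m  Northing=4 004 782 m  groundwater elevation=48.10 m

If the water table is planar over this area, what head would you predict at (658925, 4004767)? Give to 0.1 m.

Taking P-1 as reference: P-2−P-1 = (65, 215, +2.17); P-3−P-1 = (-60, 90, -0.04).
Determinant of the coordinate differences = 65·90 − (-60)·215 = 18750.
∂h/∂x = [(+2.17)·90 − (-0.04)·215] / 18750 = +0.01087
∂h/∂y = [65·(-0.04) − (-60)·(+2.17)] / 18750 = +0.006805
h(658925, 4004767) = 48.14 + (+0.01087)·(-145) + (+0.006805)·(75) = 48.14 -1.577 +0.510 = 47.074 m.

47.1 m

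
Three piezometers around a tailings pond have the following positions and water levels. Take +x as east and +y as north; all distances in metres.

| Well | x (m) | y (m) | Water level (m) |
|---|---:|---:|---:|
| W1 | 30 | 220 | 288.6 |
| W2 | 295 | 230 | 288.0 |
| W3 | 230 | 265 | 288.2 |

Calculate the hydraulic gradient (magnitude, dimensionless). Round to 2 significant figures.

0.0027

Taking W1 as reference: W2−W1 = (265, 10, -0.6); W3−W1 = (200, 45, -0.4).
Solve a·Δx + b·Δy = Δh: det = 265·45 − 200·10 = 9925.
∂h/∂x = [(-0.6)·45 − (-0.4)·10] / 9925 = -0.002317
∂h/∂y = [265·(-0.4) − 200·(-0.6)] / 9925 = +0.001411
|∇h| = √(-0.002317² + 0.001411²) = 0.002713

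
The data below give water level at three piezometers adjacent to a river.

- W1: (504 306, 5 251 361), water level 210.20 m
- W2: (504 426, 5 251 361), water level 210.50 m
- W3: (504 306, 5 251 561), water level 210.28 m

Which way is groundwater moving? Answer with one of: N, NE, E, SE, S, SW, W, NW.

∂h/∂x = (210.50 − 210.20) / (504426 − 504306) = +0.002500
∂h/∂y = (210.28 − 210.20) / (5251561 − 5251361) = +0.0004000
Flow = −∇h = (-0.002500 east, -0.0004000 north), which points west.

W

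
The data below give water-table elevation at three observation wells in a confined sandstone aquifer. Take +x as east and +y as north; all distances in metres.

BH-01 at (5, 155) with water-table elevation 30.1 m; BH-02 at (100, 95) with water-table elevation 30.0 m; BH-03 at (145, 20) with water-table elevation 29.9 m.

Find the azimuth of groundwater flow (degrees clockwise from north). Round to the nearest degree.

Differences from BH-01: to BH-02 (Δx, Δy, Δh) = (95, -60, -0.1); to BH-03 = (140, -135, -0.2).
Determinant of the coordinate differences = 95·(-135) − 140·(-60) = -4425.
∂h/∂x = [(-0.1)·(-135) − (-0.2)·(-60)] / -4425 = -0.0003390
∂h/∂y = [95·(-0.2) − 140·(-0.1)] / -4425 = +0.001130
Flow direction (−∇h) has components (+0.0003390 E, -0.001130 N).
Azimuth = atan2(E, N) = atan2(+0.0003390, -0.001130) = 163.3° ≈ 163°.

163°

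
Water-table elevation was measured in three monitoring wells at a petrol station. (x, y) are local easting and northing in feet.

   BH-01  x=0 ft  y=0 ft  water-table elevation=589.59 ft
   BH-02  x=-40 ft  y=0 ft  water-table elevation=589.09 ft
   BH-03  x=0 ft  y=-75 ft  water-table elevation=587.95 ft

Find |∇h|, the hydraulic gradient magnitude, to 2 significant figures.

∂h/∂x = (589.09 − 589.59) / (-40 − 0) = +0.01250
∂h/∂y = (587.95 − 589.59) / (-75 − 0) = +0.02187
|∇h| = √(0.01250² + 0.02187²) = 0.02519

0.025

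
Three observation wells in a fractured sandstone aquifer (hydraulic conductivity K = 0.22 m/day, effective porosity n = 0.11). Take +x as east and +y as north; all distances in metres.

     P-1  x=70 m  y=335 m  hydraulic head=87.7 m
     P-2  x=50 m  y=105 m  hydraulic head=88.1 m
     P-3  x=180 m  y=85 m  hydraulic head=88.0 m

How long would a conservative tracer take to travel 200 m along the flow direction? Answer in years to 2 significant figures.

140 years

Differences from P-1: to P-2 (Δx, Δy, Δh) = (-20, -230, +0.4); to P-3 = (110, -250, +0.3).
Determinant of the coordinate differences = (-20)·(-250) − 110·(-230) = 30300.
∂h/∂x = [(+0.4)·(-250) − (+0.3)·(-230)] / 30300 = -0.001023
∂h/∂y = [(-20)·(+0.3) − 110·(+0.4)] / 30300 = -0.001650
|∇h| = √(-0.001023² + -0.001650²) = 0.001941
Seepage velocity v = K·i/n = 0.22 × 0.001941 / 0.11 = 0.003882 m/day.
t = 200 / 0.003882 = 5.152e+04 days = 141 years.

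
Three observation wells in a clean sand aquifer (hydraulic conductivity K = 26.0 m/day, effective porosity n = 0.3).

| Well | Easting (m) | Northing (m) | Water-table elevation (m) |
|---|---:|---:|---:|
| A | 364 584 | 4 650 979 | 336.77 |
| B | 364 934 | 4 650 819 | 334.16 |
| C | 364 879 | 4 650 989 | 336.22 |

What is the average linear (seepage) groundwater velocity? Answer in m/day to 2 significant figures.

Three-point gradient (reference A): Δ to B = (350, -160, -2.61), Δ to C = (295, 10, -0.55).
∂h/∂x = -0.002250, ∂h/∂y = +0.01139 (det = 50700).
|∇h| = √(-0.002250² + 0.01139²) = 0.01161
Seepage velocity v = K·i/n = 26.0 × 0.01161 / 0.3 = 1.006 m/day.

1.0 m/day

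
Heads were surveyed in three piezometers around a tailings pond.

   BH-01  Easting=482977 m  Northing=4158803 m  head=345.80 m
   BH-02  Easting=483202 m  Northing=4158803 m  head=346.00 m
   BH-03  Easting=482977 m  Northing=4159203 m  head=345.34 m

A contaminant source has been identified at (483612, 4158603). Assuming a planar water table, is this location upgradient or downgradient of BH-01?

∂h/∂x = (346.00 − 345.80) / (483202 − 482977) = +0.0008889
∂h/∂y = (345.34 − 345.80) / (4159203 − 4158803) = -0.001150
Head at (483612, 4158603) = 345.80 + (+0.0008889)·(635) + (-0.001150)·(-200) = 346.59 m.
That is higher than the 345.80 m at BH-01, so the point is upgradient.

upgradient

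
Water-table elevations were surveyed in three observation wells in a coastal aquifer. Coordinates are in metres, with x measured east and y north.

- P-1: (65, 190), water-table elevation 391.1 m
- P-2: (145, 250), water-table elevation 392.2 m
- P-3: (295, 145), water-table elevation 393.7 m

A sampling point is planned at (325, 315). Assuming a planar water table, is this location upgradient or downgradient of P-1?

upgradient

Taking P-1 as reference: P-2−P-1 = (80, 60, +1.1); P-3−P-1 = (230, -45, +2.6).
Solve a·Δx + b·Δy = Δh: det = 80·(-45) − 230·60 = -17400.
∂h/∂x = [(+1.1)·(-45) − (+2.6)·60] / -17400 = +0.01181
∂h/∂y = [80·(+2.6) − 230·(+1.1)] / -17400 = +0.002586
Head at (325, 315) = 391.1 + (+0.01181)·(260) + (+0.002586)·(125) = 394.49 m.
That is higher than the 391.1 m at P-1, so the point is upgradient.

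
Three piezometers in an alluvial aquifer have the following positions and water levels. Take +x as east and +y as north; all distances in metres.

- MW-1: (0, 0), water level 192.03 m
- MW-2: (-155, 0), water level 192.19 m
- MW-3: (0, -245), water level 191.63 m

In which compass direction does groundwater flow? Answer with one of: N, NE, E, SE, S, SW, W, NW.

SE

∂h/∂x = (192.19 − 192.03) / (-155 − 0) = -0.001032
∂h/∂y = (191.63 − 192.03) / (-245 − 0) = +0.001633
Flow = −∇h = (+0.001032 east, -0.001633 north), which points southeast.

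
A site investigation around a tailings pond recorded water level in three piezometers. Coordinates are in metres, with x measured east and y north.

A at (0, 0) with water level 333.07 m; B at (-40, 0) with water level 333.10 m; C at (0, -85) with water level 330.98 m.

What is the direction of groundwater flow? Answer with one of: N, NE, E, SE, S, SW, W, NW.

∂h/∂x = (333.10 − 333.07) / (-40 − 0) = -0.0007500
∂h/∂y = (330.98 − 333.07) / (-85 − 0) = +0.02459
Flow = −∇h = (+0.0007500 east, -0.02459 north), which points south.

S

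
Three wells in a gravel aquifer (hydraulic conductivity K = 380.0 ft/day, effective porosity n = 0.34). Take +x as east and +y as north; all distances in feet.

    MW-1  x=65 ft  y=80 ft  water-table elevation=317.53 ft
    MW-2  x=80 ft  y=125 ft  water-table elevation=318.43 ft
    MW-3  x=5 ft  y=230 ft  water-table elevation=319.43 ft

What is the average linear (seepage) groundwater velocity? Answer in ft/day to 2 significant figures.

Differences from MW-1: to MW-2 (Δx, Δy, Δh) = (15, 45, +0.90); to MW-3 = (-60, 150, +1.90).
Determinant of the coordinate differences = 15·150 − (-60)·45 = 4950.
∂h/∂x = [(+0.90)·150 − (+1.90)·45] / 4950 = +0.01000
∂h/∂y = [15·(+1.90) − (-60)·(+0.90)] / 4950 = +0.01667
|∇h| = √(0.01000² + 0.01667²) = 0.01944
Seepage velocity v = K·i/n = 380.0 × 0.01944 / 0.34 = 21.73 ft/day.

22 ft/day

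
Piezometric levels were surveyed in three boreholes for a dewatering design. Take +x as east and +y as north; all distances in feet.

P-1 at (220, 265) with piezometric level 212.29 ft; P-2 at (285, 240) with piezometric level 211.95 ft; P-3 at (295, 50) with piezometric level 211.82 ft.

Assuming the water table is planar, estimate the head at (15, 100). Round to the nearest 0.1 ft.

Differences from P-1: to P-2 (Δx, Δy, Δh) = (65, -25, -0.34); to P-3 = (75, -215, -0.47).
Solve a·Δx + b·Δy = Δh: det = 65·(-215) − 75·(-25) = -12100.
∂h/∂x = [(-0.34)·(-215) − (-0.47)·(-25)] / -12100 = -0.005070
∂h/∂y = [65·(-0.47) − 75·(-0.34)] / -12100 = +0.0004174
h(15, 100) = 212.29 + (-0.005070)·(-205) + (+0.0004174)·(-165) = 212.29 +1.039 -0.069 = 213.261 ft.

213.3 ft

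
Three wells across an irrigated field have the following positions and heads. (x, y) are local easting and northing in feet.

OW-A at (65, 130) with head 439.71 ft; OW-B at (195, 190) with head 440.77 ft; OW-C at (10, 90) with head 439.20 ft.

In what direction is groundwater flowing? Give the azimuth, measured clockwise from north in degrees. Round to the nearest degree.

Taking OW-A as reference: OW-B−OW-A = (130, 60, +1.06); OW-C−OW-A = (-55, -40, -0.51).
Determinant of the coordinate differences = 130·(-40) − (-55)·60 = -1900.
∂h/∂x = [(+1.06)·(-40) − (-0.51)·60] / -1900 = +0.006211
∂h/∂y = [130·(-0.51) − (-55)·(+1.06)] / -1900 = +0.004211
Flow direction (−∇h) has components (-0.006211 E, -0.004211 N).
Azimuth = atan2(E, N) = atan2(-0.006211, -0.004211) = 235.9° ≈ 236°.

236°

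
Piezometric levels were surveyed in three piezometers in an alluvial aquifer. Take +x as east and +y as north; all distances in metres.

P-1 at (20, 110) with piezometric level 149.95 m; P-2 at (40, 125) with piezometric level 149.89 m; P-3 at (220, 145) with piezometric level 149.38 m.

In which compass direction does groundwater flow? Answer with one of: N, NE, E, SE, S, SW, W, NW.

Differences from P-1: to P-2 (Δx, Δy, Δh) = (20, 15, -0.06); to P-3 = (200, 35, -0.57).
Determinant of the coordinate differences = 20·35 − 200·15 = -2300.
∂h/∂x = [(-0.06)·35 − (-0.57)·15] / -2300 = -0.002804
∂h/∂y = [20·(-0.57) − 200·(-0.06)] / -2300 = -0.0002609
Flow = −∇h = (+0.002804 east, +0.0002609 north), which points east.

E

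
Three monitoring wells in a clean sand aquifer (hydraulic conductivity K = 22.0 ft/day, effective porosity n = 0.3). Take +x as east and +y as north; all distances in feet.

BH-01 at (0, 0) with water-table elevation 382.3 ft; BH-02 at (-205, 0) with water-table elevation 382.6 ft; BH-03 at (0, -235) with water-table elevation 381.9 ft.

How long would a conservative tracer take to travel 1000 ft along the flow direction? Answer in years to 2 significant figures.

∂h/∂x = (382.6 − 382.3) / (-205 − 0) = -0.001463
∂h/∂y = (381.9 − 382.3) / (-235 − 0) = +0.001702
|∇h| = √(-0.001463² + 0.001702²) = 0.002244
Seepage velocity v = K·i/n = 22.0 × 0.002244 / 0.3 = 0.1646 ft/day.
t = 1000 / 0.1646 = 6075 days = 16.6 years.

17 years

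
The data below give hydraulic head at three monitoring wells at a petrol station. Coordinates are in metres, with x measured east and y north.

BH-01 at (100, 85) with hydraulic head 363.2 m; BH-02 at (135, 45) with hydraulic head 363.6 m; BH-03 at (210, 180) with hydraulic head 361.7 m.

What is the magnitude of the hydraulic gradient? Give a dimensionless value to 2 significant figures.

0.013

Taking BH-01 as reference: BH-02−BH-01 = (35, -40, +0.4); BH-03−BH-01 = (110, 95, -1.5).
Determinant of the coordinate differences = 35·95 − 110·(-40) = 7725.
∂h/∂x = [(+0.4)·95 − (-1.5)·(-40)] / 7725 = -0.002848
∂h/∂y = [35·(-1.5) − 110·(+0.4)] / 7725 = -0.01249
|∇h| = √(-0.002848² + -0.01249²) = 0.01281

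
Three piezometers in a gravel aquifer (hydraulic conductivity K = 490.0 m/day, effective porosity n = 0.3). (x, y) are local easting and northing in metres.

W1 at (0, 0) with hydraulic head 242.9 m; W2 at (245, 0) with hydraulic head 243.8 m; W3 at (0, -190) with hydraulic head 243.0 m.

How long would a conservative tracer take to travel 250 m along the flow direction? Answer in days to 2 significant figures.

41 days

∂h/∂x = (243.8 − 242.9) / (245 − 0) = +0.003673
∂h/∂y = (243.0 − 242.9) / (-190 − 0) = -0.0005263
|∇h| = √(0.003673² + -0.0005263²) = 0.003711
Seepage velocity v = K·i/n = 490.0 × 0.003711 / 0.3 = 6.061 m/day.
t = 250 / 6.061 = 41.25 days.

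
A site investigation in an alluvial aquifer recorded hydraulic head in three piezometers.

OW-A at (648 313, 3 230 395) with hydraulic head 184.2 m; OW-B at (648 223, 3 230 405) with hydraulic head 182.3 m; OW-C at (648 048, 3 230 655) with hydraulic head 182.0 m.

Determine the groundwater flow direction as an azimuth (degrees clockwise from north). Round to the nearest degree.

237°

Three-point gradient (reference OW-A): Δ to OW-B = (-90, 10, -1.9), Δ to OW-C = (-265, 260, -2.2).
∂h/∂x = +0.02275, ∂h/∂y = +0.01472 (det = -20750).
Flow direction (−∇h) has components (-0.02275 E, -0.01472 N).
Azimuth = atan2(E, N) = atan2(-0.02275, -0.01472) = 237.1° ≈ 237°.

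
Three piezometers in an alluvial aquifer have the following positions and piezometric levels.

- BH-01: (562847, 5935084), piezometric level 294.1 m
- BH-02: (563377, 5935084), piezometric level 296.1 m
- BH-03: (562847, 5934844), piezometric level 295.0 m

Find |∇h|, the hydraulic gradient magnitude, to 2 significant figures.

∂h/∂x = (296.1 − 294.1) / (563377 − 562847) = +0.003774
∂h/∂y = (295.0 − 294.1) / (5934844 − 5935084) = -0.003750
|∇h| = √(0.003774² + -0.003750²) = 0.00532

0.0053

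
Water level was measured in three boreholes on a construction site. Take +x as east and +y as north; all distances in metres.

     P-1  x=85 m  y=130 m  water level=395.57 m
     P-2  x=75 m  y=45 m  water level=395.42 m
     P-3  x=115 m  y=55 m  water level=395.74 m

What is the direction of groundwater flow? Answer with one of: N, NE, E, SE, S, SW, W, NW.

W

Taking P-1 as reference: P-2−P-1 = (-10, -85, -0.15); P-3−P-1 = (30, -75, +0.17).
Solve a·Δx + b·Δy = Δh: det = (-10)·(-75) − 30·(-85) = 3300.
∂h/∂x = [(-0.15)·(-75) − (+0.17)·(-85)] / 3300 = +0.007788
∂h/∂y = [(-10)·(+0.17) − 30·(-0.15)] / 3300 = +0.0008485
Flow = −∇h = (-0.007788 east, -0.0008485 north), which points west.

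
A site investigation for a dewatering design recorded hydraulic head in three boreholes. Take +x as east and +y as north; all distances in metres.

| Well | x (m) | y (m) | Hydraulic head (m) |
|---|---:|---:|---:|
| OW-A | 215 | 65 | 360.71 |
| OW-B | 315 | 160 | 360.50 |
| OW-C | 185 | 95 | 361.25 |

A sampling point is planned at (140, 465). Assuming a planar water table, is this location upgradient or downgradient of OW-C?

Differences from OW-A: to OW-B (Δx, Δy, Δh) = (100, 95, -0.21); to OW-C = (-30, 30, +0.54).
Solve a·Δx + b·Δy = Δh: det = 100·30 − (-30)·95 = 5850.
∂h/∂x = [(-0.21)·30 − (+0.54)·95] / 5850 = -0.009846
∂h/∂y = [100·(+0.54) − (-30)·(-0.21)] / 5850 = +0.008154
Head at (140, 465) = 360.71 + (-0.009846)·(-75) + (+0.008154)·(400) = 364.71 m.
That is higher than the 361.25 m at OW-C, so the point is upgradient.

upgradient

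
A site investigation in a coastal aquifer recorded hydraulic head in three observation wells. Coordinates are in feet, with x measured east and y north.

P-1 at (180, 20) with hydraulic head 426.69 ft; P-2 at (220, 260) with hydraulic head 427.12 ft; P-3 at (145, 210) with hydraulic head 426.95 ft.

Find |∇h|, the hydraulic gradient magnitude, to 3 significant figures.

Taking P-1 as reference: P-2−P-1 = (40, 240, +0.43); P-3−P-1 = (-35, 190, +0.26).
Determinant of the coordinate differences = 40·190 − (-35)·240 = 16000.
∂h/∂x = [(+0.43)·190 − (+0.26)·240] / 16000 = +0.001206
∂h/∂y = [40·(+0.26) − (-35)·(+0.43)] / 16000 = +0.001591
|∇h| = √(0.001206² + 0.001591²) = 0.001996

0.00200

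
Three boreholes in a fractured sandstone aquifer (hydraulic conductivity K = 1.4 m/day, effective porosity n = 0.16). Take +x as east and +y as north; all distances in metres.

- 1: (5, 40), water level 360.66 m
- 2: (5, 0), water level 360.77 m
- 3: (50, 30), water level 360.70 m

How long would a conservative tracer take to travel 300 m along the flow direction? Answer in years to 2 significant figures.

With h = a·x + b·y + c and 1 as origin, the differences give:
  0·a + (-40)·b = +0.11
  45·a + (-10)·b = +0.04
Eliminate b (×(-10) and ×(-40), subtract): 1800·a = 0.500 → a = ∂h/∂x = +0.0002778
Back-substitute: b = ∂h/∂y = -0.002750.
|∇h| = √(0.0002778² + -0.002750²) = 0.002764
Seepage velocity v = K·i/n = 1.4 × 0.002764 / 0.16 = 0.02418 m/day.
t = 300 / 0.02418 = 1.241e+04 days = 34 years.

34 years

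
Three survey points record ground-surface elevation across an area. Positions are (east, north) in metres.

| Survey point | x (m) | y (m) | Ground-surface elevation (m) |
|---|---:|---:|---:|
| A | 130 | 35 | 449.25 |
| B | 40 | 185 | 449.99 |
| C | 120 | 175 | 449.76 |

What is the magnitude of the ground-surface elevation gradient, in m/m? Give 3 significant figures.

0.00424 m/m

Taking A as reference: B−A = (-90, 150, +0.74); C−A = (-10, 140, +0.51).
Solve a·Δx + b·Δy = Δz: det = (-90)·140 − (-10)·150 = -11100.
∂z/∂x = [(+0.74)·140 − (+0.51)·150] / -11100 = -0.002441
∂z/∂y = [(-90)·(+0.51) − (-10)·(+0.74)] / -11100 = +0.003468
|∇f| = √(-0.002441² + 0.003468²) = 0.004241 m/m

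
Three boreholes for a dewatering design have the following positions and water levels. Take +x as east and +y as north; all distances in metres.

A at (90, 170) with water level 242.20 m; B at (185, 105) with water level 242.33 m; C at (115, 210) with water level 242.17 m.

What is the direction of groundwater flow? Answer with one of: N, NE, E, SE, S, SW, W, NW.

Differences from A: to B (Δx, Δy, Δh) = (95, -65, +0.13); to C = (25, 40, -0.03).
Determinant of the coordinate differences = 95·40 − 25·(-65) = 5425.
∂h/∂x = [(+0.13)·40 − (-0.03)·(-65)] / 5425 = +0.0005991
∂h/∂y = [95·(-0.03) − 25·(+0.13)] / 5425 = -0.001124
Flow = −∇h = (-0.0005991 east, +0.001124 north), which points northwest.

NW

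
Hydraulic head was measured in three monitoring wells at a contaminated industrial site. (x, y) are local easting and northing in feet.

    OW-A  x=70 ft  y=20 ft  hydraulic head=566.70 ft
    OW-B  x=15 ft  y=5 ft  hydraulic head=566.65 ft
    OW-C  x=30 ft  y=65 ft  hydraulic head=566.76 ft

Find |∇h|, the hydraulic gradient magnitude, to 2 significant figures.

With h = a·x + b·y + c and OW-A as origin, the differences give:
  (-55)·a + (-15)·b = -0.05
  (-40)·a + 45·b = +0.06
Eliminate b (×45 and ×(-15), subtract): -3075·a = -1.350 → a = ∂h/∂x = +0.0004390
Back-substitute: b = ∂h/∂y = +0.001724.
|∇h| = √(0.0004390² + 0.001724²) = 0.001779

0.0018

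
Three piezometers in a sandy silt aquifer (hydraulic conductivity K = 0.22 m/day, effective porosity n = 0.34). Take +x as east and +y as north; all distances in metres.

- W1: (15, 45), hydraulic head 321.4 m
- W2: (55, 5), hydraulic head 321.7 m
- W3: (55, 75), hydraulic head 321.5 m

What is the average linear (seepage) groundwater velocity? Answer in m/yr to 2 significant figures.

Differences from W1: to W2 (Δx, Δy, Δh) = (40, -40, +0.3); to W3 = (40, 30, +0.1).
Solve a·Δx + b·Δy = Δh: det = 40·30 − 40·(-40) = 2800.
∂h/∂x = [(+0.3)·30 − (+0.1)·(-40)] / 2800 = +0.004643
∂h/∂y = [40·(+0.1) − 40·(+0.3)] / 2800 = -0.002857
|∇h| = √(0.004643² + -0.002857²) = 0.005452
Seepage velocity v = K·i/n = 0.22 × 0.005452 / 0.34 = 0.003528 m/day = 1.289 m/yr.

1.3 m/yr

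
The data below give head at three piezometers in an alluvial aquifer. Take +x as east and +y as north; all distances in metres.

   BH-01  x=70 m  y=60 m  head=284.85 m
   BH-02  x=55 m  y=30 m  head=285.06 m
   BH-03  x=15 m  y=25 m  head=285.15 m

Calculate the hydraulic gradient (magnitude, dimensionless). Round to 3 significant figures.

0.00644

Differences from BH-01: to BH-02 (Δx, Δy, Δh) = (-15, -30, +0.21); to BH-03 = (-55, -35, +0.30).
Determinant of the coordinate differences = (-15)·(-35) − (-55)·(-30) = -1125.
∂h/∂x = [(+0.21)·(-35) − (+0.30)·(-30)] / -1125 = -0.001467
∂h/∂y = [(-15)·(+0.30) − (-55)·(+0.21)] / -1125 = -0.006267
|∇h| = √(-0.001467² + -0.006267²) = 0.006436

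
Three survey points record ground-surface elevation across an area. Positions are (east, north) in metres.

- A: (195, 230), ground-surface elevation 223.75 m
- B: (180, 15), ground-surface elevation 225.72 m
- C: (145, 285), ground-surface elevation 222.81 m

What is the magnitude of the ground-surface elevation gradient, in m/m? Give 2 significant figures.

0.013 m/m

With z = a·x + b·y + c and A as origin, the differences give:
  (-15)·a + (-215)·b = +1.97
  (-50)·a + 55·b = -0.94
Eliminate b (×55 and ×(-215), subtract): -11575·a = -93.750 → a = ∂z/∂x = +0.008099
Back-substitute: b = ∂z/∂y = -0.009728.
|∇f| = √(0.008099² + -0.009728²) = 0.01266 m/m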